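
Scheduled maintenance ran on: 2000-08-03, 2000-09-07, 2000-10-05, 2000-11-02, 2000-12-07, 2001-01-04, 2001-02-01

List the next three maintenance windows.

These are Thursdays at 28- or 35-day spacing (35, 28, 28, 35, 28, 28).
The pattern: 1st Thursday of the month.
March 2001 — 1st Thursday is 2001-03-01.
1st Thursday of April 2001: 2001-04-05.
May 2001 — 1st Thursday is 2001-05-03.

2001-03-01, 2001-04-05, 2001-05-03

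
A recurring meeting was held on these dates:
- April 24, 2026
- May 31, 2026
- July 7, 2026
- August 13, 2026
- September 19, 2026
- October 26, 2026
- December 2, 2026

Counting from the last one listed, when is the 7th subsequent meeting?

Gaps between consecutive events: 37, 37, 37, 37, 37, 37 days — a constant 37-day interval.
December 2, 2026 + 37 days = January 8, 2027.
January 8, 2027 + 37 days = February 14, 2027.
February 14, 2027 + 37 days = March 23, 2027.
March 23, 2027 + 37 days = April 29, 2027.
April 29, 2027 + 37 days = June 5, 2027.
June 5, 2027 + 37 days = July 12, 2027.
July 12, 2027 + 37 days = August 18, 2027.

August 18, 2027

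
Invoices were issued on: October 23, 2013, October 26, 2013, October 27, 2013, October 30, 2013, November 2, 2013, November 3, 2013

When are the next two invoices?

November 6, 2013; November 9, 2013

Gaps: 3, 1, 3, 3, 1 days — not constant, but cyclic with period 3.
The events fall on every Wednesday, Saturday and Sunday.
Next Wednesday: November 6, 2013.
Next Saturday: November 9, 2013.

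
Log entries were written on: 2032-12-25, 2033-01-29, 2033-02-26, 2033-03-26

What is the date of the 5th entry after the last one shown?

2033-08-27

All Saturdays; the gaps (35, 28, 28) vary with month length.
This is the last Saturday of each month.
Last Saturday of April 2033: 2033-04-30.
May 2033 ends with Saturday 2033-05-28.
June 2033 ends with Saturday 2033-06-25.
July 2033 ends with Saturday 2033-07-30.
August 2033 ends with Saturday 2033-08-27.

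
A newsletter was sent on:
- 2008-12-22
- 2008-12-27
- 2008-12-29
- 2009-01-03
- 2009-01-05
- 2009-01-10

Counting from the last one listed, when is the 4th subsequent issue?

Every event lands on a Monday or Saturday (gaps cycle 5, 2, 5, 2, 5).
So the schedule is: every Monday and Saturday.
Next Monday: 2009-01-12.
The following Saturday is 2009-01-17.
The following Monday is 2009-01-19.
The following Saturday is 2009-01-24.

2009-01-24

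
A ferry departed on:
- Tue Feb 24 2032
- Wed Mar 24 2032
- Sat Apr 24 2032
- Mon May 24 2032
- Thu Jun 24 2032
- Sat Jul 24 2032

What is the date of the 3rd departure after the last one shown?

Sun Oct 24 2032

Gaps: 29, 31, 30, 31, 30 days — not constant. Every event is on the 24th of the month.
Pattern: the 24th of each month.
Next: August 2032 → Tue Aug 24 2032.
September 2032: Fri Sep 24 2032.
Next: October 2032 → Sun Oct 24 2032.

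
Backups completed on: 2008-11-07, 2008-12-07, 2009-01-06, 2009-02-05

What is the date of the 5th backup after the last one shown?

Every event comes 30 days after the last (30, 30, 30).
2009-02-05 + 30 days = 2009-03-07.
2009-03-07 + 30 days = 2009-04-06.
2009-04-06 + 30 days = 2009-05-06.
2009-05-06 + 30 days = 2009-06-05.
2009-06-05 + 30 days = 2009-07-05.

2009-07-05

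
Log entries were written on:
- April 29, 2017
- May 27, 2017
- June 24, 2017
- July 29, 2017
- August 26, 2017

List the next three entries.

These are Saturdays with 28, 28, 35, 28-day gaps.
Each is the final Saturday of its month — April 29, 2017 is past the 28th, so '4th Saturday' doesn't fit.
Last Saturday of September 2017: September 30, 2017.
October 2017 ends with Saturday October 28, 2017.
November 2017 ends with Saturday November 25, 2017.

September 30, 2017; October 28, 2017; November 25, 2017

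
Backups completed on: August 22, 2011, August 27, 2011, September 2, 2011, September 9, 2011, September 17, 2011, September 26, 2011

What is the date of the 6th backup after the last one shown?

December 10, 2011

Intervals are 5, 6, 7, 8, 9 days — an arithmetic progression with common difference 1.
Next gap: 10 days. September 26, 2011 + 10 days = October 6, 2011.
Next gap: 11 days. October 6, 2011 + 11 days = October 17, 2011.
Next gap: 12 days. October 17, 2011 + 12 days = October 29, 2011.
Next gap: 13 days. October 29, 2011 + 13 days = November 11, 2011.
Next gap: 14 days. November 11, 2011 + 14 days = November 25, 2011.
Next gap: 15 days. November 25, 2011 + 15 days = December 10, 2011.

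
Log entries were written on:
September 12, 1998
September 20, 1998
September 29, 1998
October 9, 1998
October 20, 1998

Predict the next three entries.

November 1, 1998; November 14, 1998; November 28, 1998

The spacing grows by 1 each time: 8, 9, 10, 11 days.
Next gap: 12 days. October 20, 1998 + 12 days = November 1, 1998.
Next gap: 13 days. November 1, 1998 + 13 days = November 14, 1998.
Next gap: 14 days. November 14, 1998 + 14 days = November 28, 1998.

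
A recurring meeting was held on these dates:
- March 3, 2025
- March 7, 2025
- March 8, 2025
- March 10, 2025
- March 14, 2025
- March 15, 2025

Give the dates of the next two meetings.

Every event lands on a Monday or Friday or Saturday (gaps cycle 4, 1, 2, 4, 1).
So the schedule is: every Monday, Friday and Saturday.
Next Monday: March 17, 2025.
Next Friday: March 21, 2025.

March 17, 2025; March 21, 2025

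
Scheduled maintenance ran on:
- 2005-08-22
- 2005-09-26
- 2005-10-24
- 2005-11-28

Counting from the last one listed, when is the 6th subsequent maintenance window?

Gaps: 35, 28, 35 days — a mix of 28 and 35. Every date is a Monday.
Each is the 4th Monday of its month.
December 2005 — 4th Monday is 2005-12-26.
January 2006 — 4th Monday is 2006-01-23.
February 2006 — 4th Monday is 2006-02-27.
4th Monday of March 2006: 2006-03-27.
4th Monday of April 2006: 2006-04-24.
4th Monday of May 2006: 2006-05-22.

2006-05-22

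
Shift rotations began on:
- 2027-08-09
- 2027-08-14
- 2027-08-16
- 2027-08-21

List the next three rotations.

2027-08-23, 2027-08-28, 2027-08-30

Every event lands on a Monday or Saturday (gaps cycle 5, 2, 5).
So the schedule is: every Monday and Saturday.
The following Monday is 2027-08-23.
Next Saturday: 2027-08-28.
The following Monday is 2027-08-30.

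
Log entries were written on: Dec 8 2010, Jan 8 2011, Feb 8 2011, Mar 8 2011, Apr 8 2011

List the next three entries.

May 8 2011, Jun 8 2011, Jul 8 2011

Each date is the 8th; the gaps (31, 31, 28, 31) track the month lengths.
The rule is the 8th of each month.
Next: May 2011 → May 8 2011.
Next: June 2011 → Jun 8 2011.
Next: July 2011 → Jul 8 2011.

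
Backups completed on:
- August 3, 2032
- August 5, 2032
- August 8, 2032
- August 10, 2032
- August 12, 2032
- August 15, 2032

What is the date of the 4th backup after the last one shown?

August 24, 2032

Every event lands on a Tuesday or Thursday or Sunday (gaps cycle 2, 3, 2, 2, 3).
So the schedule is: every Tuesday, Thursday and Sunday.
The following Tuesday is August 17, 2032.
Next Thursday: August 19, 2032.
Next Sunday: August 22, 2032.
The following Tuesday is August 24, 2032.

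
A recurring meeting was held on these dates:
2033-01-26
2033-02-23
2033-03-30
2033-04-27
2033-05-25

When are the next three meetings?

Every date is a Wednesday; gaps 28, 35, 28, 28 days.
Each is the last Wednesday of its month (at least one falls on the 29th or later, ruling out '4th Wednesday').
Last Wednesday of June 2033: 2033-06-29.
Last Wednesday of July 2033: 2033-07-27.
August 2033 ends with Wednesday 2033-08-31.

2033-06-29, 2033-07-27, 2033-08-31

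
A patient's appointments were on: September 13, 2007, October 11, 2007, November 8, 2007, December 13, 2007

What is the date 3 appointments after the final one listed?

March 13, 2008

These are Thursdays at 28- or 35-day spacing (28, 28, 35).
The pattern: 2nd Thursday of the month.
January 2008 — 2nd Thursday is January 10, 2008.
2nd Thursday of February 2008: February 14, 2008.
March 2008 — 2nd Thursday is March 13, 2008.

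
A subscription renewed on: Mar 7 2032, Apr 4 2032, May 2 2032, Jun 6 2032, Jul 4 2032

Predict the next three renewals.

Aug 1 2032, Sep 5 2032, Oct 3 2032

All dates are Sundays, 28, 28, 35, 28 days apart.
Specifically, the 1st Sunday of each month.
August 2032 — 1st Sunday is Aug 1 2032.
September 2032 — 1st Sunday is Sep 5 2032.
1st Sunday of October 2032: Oct 3 2032.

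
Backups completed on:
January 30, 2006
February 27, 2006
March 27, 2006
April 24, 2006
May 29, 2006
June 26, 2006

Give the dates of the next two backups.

Every date is a Monday; gaps 28, 28, 28, 35, 28 days.
Each is the last Monday of its month (at least one falls on the 29th or later, ruling out '4th Monday').
July 2006 ends with Monday July 31, 2006.
August 2006 ends with Monday August 28, 2006.

July 31, 2006; August 28, 2006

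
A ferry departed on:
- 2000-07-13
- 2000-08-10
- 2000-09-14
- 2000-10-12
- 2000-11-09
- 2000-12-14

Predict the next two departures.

Gaps: 28, 35, 28, 28, 35 days — a mix of 28 and 35. Every date is a Thursday.
Each is the 2nd Thursday of its month.
January 2001 — 2nd Thursday is 2001-01-11.
February 2001 — 2nd Thursday is 2001-02-08.

2001-01-11, 2001-02-08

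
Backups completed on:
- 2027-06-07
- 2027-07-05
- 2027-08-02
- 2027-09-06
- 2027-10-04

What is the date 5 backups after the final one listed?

Gaps: 28, 28, 35, 28 days — a mix of 28 and 35. Every date is a Monday.
Each is the 1st Monday of its month.
1st Monday of November 2027: 2027-11-01.
1st Monday of December 2027: 2027-12-06.
1st Monday of January 2028: 2028-01-03.
1st Monday of February 2028: 2028-02-07.
March 2028 — 1st Monday is 2028-03-06.

2028-03-06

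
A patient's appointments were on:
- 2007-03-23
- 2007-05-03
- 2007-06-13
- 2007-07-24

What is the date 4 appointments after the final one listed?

The spacing is 41, 41, 41 days — always 41 days.
2007-07-24 + 41 days = 2007-09-03.
2007-09-03 + 41 days = 2007-10-14.
2007-10-14 + 41 days = 2007-11-24.
2007-11-24 + 41 days = 2008-01-04.

2008-01-04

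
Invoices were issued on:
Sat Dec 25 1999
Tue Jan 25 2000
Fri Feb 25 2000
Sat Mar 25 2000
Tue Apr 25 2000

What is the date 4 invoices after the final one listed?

Gaps: 31, 31, 29, 31 days — not constant. Every event is on the 25th of the month.
Pattern: the 25th of each month.
May 2000: Thu May 25 2000.
Next: June 2000 → Sun Jun 25 2000.
Next: July 2000 → Tue Jul 25 2000.
August 2000: Fri Aug 25 2000.

Fri Aug 25 2000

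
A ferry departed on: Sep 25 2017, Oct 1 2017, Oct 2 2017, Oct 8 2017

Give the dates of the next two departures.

Oct 9 2017, Oct 15 2017

Every event lands on a Monday or Sunday (gaps cycle 6, 1, 6).
So the schedule is: every Monday and Sunday.
Next Monday: Oct 9 2017.
Next Sunday: Oct 15 2017.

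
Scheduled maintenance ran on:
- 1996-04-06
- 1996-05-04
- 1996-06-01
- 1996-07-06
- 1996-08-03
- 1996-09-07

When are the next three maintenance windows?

All dates are Saturdays, 28, 28, 35, 28, 35 days apart.
Specifically, the 1st Saturday of each month.
1st Saturday of October 1996: 1996-10-05.
1st Saturday of November 1996: 1996-11-02.
December 1996 — 1st Saturday is 1996-12-07.

1996-10-05, 1996-11-02, 1996-12-07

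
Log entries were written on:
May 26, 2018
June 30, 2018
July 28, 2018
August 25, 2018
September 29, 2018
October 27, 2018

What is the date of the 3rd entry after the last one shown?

January 26, 2019

All Saturdays; the gaps (35, 28, 28, 35, 28) vary with month length.
This is the last Saturday of each month.
Last Saturday of November 2018: November 24, 2018.
December 2018 ends with Saturday December 29, 2018.
Last Saturday of January 2019: January 26, 2019.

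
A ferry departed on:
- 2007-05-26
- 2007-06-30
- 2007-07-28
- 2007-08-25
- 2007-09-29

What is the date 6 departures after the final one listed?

Every date is a Saturday; gaps 35, 28, 28, 35 days.
Each is the last Saturday of its month (at least one falls on the 29th or later, ruling out '4th Saturday').
Last Saturday of October 2007: 2007-10-27.
Last Saturday of November 2007: 2007-11-24.
Last Saturday of December 2007: 2007-12-29.
January 2008 ends with Saturday 2008-01-26.
February 2008 ends with Saturday 2008-02-23.
March 2008 ends with Saturday 2008-03-29.

2008-03-29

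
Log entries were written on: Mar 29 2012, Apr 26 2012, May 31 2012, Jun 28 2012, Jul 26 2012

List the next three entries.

These are Thursdays with 28, 35, 28, 28-day gaps.
Each is the final Thursday of its month — Mar 29 2012 is past the 28th, so '4th Thursday' doesn't fit.
August 2012 ends with Thursday Aug 30 2012.
Last Thursday of September 2012: Sep 27 2012.
October 2012 ends with Thursday Oct 25 2012.

Aug 30 2012, Sep 27 2012, Oct 25 2012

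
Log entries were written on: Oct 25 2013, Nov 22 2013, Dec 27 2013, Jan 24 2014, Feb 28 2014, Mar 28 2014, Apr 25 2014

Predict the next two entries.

All dates are Fridays, 28, 35, 28, 35, 28, 28 days apart.
Specifically, the 4th Friday of each month.
May 2014 — 4th Friday is May 23 2014.
4th Friday of June 2014: Jun 27 2014.

May 23 2014, Jun 27 2014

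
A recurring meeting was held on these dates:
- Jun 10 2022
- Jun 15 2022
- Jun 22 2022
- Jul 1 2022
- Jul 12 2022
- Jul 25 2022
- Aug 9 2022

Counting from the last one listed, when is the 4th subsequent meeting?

Intervals are 5, 7, 9, 11, 13, 15 days — an arithmetic progression with common difference 2.
Next gap: 17 days. Aug 9 2022 + 17 days = Aug 26 2022.
Next gap: 19 days. Aug 26 2022 + 19 days = Sep 14 2022.
Next gap: 21 days. Sep 14 2022 + 21 days = Oct 5 2022.
Next gap: 23 days. Oct 5 2022 + 23 days = Oct 28 2022.

Oct 28 2022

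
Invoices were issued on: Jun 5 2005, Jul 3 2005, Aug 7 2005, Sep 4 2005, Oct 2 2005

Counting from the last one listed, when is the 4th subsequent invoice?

Gaps: 28, 35, 28, 28 days — a mix of 28 and 35. Every date is a Sunday.
Each is the 1st Sunday of its month.
1st Sunday of November 2005: Nov 6 2005.
1st Sunday of December 2005: Dec 4 2005.
January 2006 — 1st Sunday is Jan 1 2006.
1st Sunday of February 2006: Feb 5 2006.

Feb 5 2006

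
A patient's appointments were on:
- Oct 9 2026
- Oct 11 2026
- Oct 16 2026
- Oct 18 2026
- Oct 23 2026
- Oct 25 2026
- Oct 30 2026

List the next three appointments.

Nov 1 2026, Nov 6 2026, Nov 8 2026

Gaps: 2, 5, 2, 5, 2, 5 days — not constant, but cyclic with period 2.
The events fall on every Friday and Sunday.
Next Sunday: Nov 1 2026.
The following Friday is Nov 6 2026.
The following Sunday is Nov 8 2026.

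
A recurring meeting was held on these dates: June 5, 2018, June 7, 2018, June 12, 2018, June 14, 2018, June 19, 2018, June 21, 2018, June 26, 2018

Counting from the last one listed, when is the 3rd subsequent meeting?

The gap pattern 2, 5, 2, 5, 2, 5 repeats every 2 events.
These are the Tuesdays and Thursdays of each week.
The following Thursday is June 28, 2018.
Next Tuesday: July 3, 2018.
The following Thursday is July 5, 2018.

July 5, 2018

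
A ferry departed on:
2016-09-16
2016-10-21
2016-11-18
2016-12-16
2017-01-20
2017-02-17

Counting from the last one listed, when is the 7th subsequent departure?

These are Fridays at 28- or 35-day spacing (35, 28, 28, 35, 28).
The pattern: 3rd Friday of the month.
3rd Friday of March 2017: 2017-03-17.
April 2017 — 3rd Friday is 2017-04-21.
May 2017 — 3rd Friday is 2017-05-19.
3rd Friday of June 2017: 2017-06-16.
July 2017 — 3rd Friday is 2017-07-21.
3rd Friday of August 2017: 2017-08-18.
3rd Friday of September 2017: 2017-09-15.

2017-09-15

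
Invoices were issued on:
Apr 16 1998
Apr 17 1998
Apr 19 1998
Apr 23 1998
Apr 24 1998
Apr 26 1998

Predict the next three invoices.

Apr 30 1998, May 1 1998, May 3 1998

Every event lands on a Thursday or Friday or Sunday (gaps cycle 1, 2, 4, 1, 2).
So the schedule is: every Thursday, Friday and Sunday.
The following Thursday is Apr 30 1998.
Next Friday: May 1 1998.
Next Sunday: May 3 1998.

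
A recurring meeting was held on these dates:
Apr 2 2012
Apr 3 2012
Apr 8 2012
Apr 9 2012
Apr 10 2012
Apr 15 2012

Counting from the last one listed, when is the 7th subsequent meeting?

Every event lands on a Monday or Tuesday or Sunday (gaps cycle 1, 5, 1, 1, 5).
So the schedule is: every Monday, Tuesday and Sunday.
Next Monday: Apr 16 2012.
Next Tuesday: Apr 17 2012.
The following Sunday is Apr 22 2012.
The following Monday is Apr 23 2012.
Next Tuesday: Apr 24 2012.
Next Sunday: Apr 29 2012.
The following Monday is Apr 30 2012.

Apr 30 2012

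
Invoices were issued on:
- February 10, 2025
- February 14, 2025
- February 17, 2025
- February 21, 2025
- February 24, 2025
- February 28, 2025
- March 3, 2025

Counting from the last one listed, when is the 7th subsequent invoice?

March 28, 2025

Gaps: 4, 3, 4, 3, 4, 3 days — not constant, but cyclic with period 2.
The events fall on every Monday and Friday.
Next Friday: March 7, 2025.
Next Monday: March 10, 2025.
The following Friday is March 14, 2025.
The following Monday is March 17, 2025.
The following Friday is March 21, 2025.
Next Monday: March 24, 2025.
The following Friday is March 28, 2025.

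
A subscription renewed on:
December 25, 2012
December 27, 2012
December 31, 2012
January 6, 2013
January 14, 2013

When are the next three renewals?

Intervals are 2, 4, 6, 8 days — an arithmetic progression with common difference 2.
Next gap: 10 days. January 14, 2013 + 10 days = January 24, 2013.
Next gap: 12 days. January 24, 2013 + 12 days = February 5, 2013.
Next gap: 14 days. February 5, 2013 + 14 days = February 19, 2013.

January 24, 2013; February 5, 2013; February 19, 2013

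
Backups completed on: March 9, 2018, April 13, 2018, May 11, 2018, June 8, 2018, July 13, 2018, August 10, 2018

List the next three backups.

September 14, 2018; October 12, 2018; November 9, 2018

All dates are Fridays, 35, 28, 28, 35, 28 days apart.
Specifically, the 2nd Friday of each month.
2nd Friday of September 2018: September 14, 2018.
2nd Friday of October 2018: October 12, 2018.
2nd Friday of November 2018: November 9, 2018.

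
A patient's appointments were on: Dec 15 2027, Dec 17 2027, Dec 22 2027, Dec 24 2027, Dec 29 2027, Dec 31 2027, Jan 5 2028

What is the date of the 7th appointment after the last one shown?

Jan 28 2028

Every event lands on a Wednesday or Friday (gaps cycle 2, 5, 2, 5, 2, 5).
So the schedule is: every Wednesday and Friday.
The following Friday is Jan 7 2028.
The following Wednesday is Jan 12 2028.
The following Friday is Jan 14 2028.
Next Wednesday: Jan 19 2028.
Next Friday: Jan 21 2028.
Next Wednesday: Jan 26 2028.
Next Friday: Jan 28 2028.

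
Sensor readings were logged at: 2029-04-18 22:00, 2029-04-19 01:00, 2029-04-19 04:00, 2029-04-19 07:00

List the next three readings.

Spacing: 3, 3, 3 h — constant 3 h.
2029-04-19 07:00 + 3 h = 2029-04-19 10:00.
2029-04-19 10:00 + 3 h = 2029-04-19 13:00.
2029-04-19 13:00 + 3 h = 2029-04-19 16:00.

2029-04-19 10:00, 2029-04-19 13:00, 2029-04-19 16:00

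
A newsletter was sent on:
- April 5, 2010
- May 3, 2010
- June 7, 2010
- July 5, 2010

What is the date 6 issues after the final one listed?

January 3, 2011

These are Mondays at 28- or 35-day spacing (28, 35, 28).
The pattern: 1st Monday of the month.
August 2010 — 1st Monday is August 2, 2010.
1st Monday of September 2010: September 6, 2010.
October 2010 — 1st Monday is October 4, 2010.
November 2010 — 1st Monday is November 1, 2010.
December 2010 — 1st Monday is December 6, 2010.
1st Monday of January 2011: January 3, 2011.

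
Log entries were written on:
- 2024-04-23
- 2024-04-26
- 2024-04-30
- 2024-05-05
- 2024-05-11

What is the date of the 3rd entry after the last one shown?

Intervals are 3, 4, 5, 6 days — an arithmetic progression with common difference 1.
Next gap: 7 days. 2024-05-11 + 7 days = 2024-05-18.
Next gap: 8 days. 2024-05-18 + 8 days = 2024-05-26.
Next gap: 9 days. 2024-05-26 + 9 days = 2024-06-04.

2024-06-04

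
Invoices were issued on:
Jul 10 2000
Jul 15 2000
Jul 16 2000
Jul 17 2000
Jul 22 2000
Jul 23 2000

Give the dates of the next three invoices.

Jul 24 2000, Jul 29 2000, Jul 30 2000

Gaps: 5, 1, 1, 5, 1 days — not constant, but cyclic with period 3.
The events fall on every Monday, Saturday and Sunday.
Next Monday: Jul 24 2000.
Next Saturday: Jul 29 2000.
Next Sunday: Jul 30 2000.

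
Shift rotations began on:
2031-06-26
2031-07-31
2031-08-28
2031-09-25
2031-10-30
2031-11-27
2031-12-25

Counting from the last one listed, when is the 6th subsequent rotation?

Every date is a Thursday; gaps 35, 28, 28, 35, 28, 28 days.
Each is the last Thursday of its month (at least one falls on the 29th or later, ruling out '4th Thursday').
Last Thursday of January 2032: 2032-01-29.
Last Thursday of February 2032: 2032-02-26.
Last Thursday of March 2032: 2032-03-25.
April 2032 ends with Thursday 2032-04-29.
May 2032 ends with Thursday 2032-05-27.
June 2032 ends with Thursday 2032-06-24.

2032-06-24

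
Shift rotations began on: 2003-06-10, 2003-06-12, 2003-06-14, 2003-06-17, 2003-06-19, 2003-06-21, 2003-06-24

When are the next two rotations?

2003-06-26, 2003-06-28

The gap pattern 2, 2, 3, 2, 2, 3 repeats every 3 events.
These are the Tuesdays, Thursdays and Saturdays of each week.
Next Thursday: 2003-06-26.
The following Saturday is 2003-06-28.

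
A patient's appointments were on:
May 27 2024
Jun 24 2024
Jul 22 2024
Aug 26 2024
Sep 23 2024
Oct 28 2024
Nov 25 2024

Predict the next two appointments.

These are Mondays at 28- or 35-day spacing (28, 28, 35, 28, 35, 28).
The pattern: 4th Monday of the month.
4th Monday of December 2024: Dec 23 2024.
4th Monday of January 2025: Jan 27 2025.

Dec 23 2024, Jan 27 2025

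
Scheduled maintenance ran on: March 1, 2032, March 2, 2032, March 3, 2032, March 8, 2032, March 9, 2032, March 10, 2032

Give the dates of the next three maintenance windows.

Gaps: 1, 1, 5, 1, 1 days — not constant, but cyclic with period 3.
The events fall on every Monday, Tuesday and Wednesday.
Next Monday: March 15, 2032.
Next Tuesday: March 16, 2032.
The following Wednesday is March 17, 2032.

March 15, 2032; March 16, 2032; March 17, 2032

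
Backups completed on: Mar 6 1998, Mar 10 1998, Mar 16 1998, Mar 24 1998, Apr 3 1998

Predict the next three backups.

Apr 15 1998, Apr 29 1998, May 15 1998

The spacing grows by 2 each time: 4, 6, 8, 10 days.
Next gap: 12 days. Apr 3 1998 + 12 days = Apr 15 1998.
Next gap: 14 days. Apr 15 1998 + 14 days = Apr 29 1998.
Next gap: 16 days. Apr 29 1998 + 16 days = May 15 1998.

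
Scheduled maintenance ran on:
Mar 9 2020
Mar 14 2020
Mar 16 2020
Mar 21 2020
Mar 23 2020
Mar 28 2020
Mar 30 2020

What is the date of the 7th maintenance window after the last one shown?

Gaps: 5, 2, 5, 2, 5, 2 days — not constant, but cyclic with period 2.
The events fall on every Monday and Saturday.
Next Saturday: Apr 4 2020.
Next Monday: Apr 6 2020.
The following Saturday is Apr 11 2020.
The following Monday is Apr 13 2020.
Next Saturday: Apr 18 2020.
Next Monday: Apr 20 2020.
Next Saturday: Apr 25 2020.

Apr 25 2020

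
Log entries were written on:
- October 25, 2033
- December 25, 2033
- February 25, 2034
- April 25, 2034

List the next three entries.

June 25, 2034; August 25, 2034; October 25, 2034

Gaps: 61, 62, 59 days — not constant. Every event is on the 25th of the month.
Pattern: the 25th of every 2 months.
June 2034: June 25, 2034.
August 2034: August 25, 2034.
Next: October 2034 → October 25, 2034.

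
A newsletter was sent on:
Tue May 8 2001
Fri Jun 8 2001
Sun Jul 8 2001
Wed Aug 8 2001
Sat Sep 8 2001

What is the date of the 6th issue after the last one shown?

Fri Mar 8 2002

Each date is the 8th; the gaps (31, 30, 31, 31) track the month lengths.
The rule is the 8th of each month.
Next: October 2001 → Mon Oct 8 2001.
November 2001: Thu Nov 8 2001.
December 2001: Sat Dec 8 2001.
January 2002: Tue Jan 8 2002.
February 2002: Fri Feb 8 2002.
March 2002: Fri Mar 8 2002.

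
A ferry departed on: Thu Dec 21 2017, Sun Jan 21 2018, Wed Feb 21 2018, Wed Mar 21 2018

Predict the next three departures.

Gaps: 31, 31, 28 days — not constant. Every event is on the 21st of the month.
Pattern: the 21st of each month.
Next: April 2018 → Sat Apr 21 2018.
Next: May 2018 → Mon May 21 2018.
June 2018: Thu Jun 21 2018.

Sat Apr 21 2018, Mon May 21 2018, Thu Jun 21 2018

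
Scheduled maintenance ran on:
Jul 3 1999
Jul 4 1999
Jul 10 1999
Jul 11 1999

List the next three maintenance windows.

The gap pattern 1, 6, 1 repeats every 2 events.
These are the Saturdays and Sundays of each week.
Next Saturday: Jul 17 1999.
The following Sunday is Jul 18 1999.
Next Saturday: Jul 24 1999.

Jul 17 1999, Jul 18 1999, Jul 24 1999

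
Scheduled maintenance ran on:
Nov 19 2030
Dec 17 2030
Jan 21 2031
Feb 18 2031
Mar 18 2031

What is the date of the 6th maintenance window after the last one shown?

These are Tuesdays at 28- or 35-day spacing (28, 35, 28, 28).
The pattern: 3rd Tuesday of the month.
3rd Tuesday of April 2031: Apr 15 2031.
3rd Tuesday of May 2031: May 20 2031.
June 2031 — 3rd Tuesday is Jun 17 2031.
July 2031 — 3rd Tuesday is Jul 15 2031.
August 2031 — 3rd Tuesday is Aug 19 2031.
3rd Tuesday of September 2031: Sep 16 2031.

Sep 16 2031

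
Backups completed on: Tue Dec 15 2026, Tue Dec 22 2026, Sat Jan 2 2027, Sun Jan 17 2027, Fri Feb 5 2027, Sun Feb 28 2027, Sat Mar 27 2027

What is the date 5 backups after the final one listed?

Intervals are 7, 11, 15, 19, 23, 27 days — an arithmetic progression with common difference 4.
Next gap: 31 days. Sat Mar 27 2027 + 31 days = Tue Apr 27 2027.
Next gap: 35 days. Tue Apr 27 2027 + 35 days = Tue Jun 1 2027.
Next gap: 39 days. Tue Jun 1 2027 + 39 days = Sat Jul 10 2027.
Next gap: 43 days. Sat Jul 10 2027 + 43 days = Sun Aug 22 2027.
Next gap: 47 days. Sun Aug 22 2027 + 47 days = Fri Oct 8 2027.

Fri Oct 8 2027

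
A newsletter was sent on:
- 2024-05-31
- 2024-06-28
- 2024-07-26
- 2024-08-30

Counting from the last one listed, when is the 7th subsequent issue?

These are Fridays with 28, 28, 35-day gaps.
Each is the final Friday of its month — 2024-05-31 is past the 28th, so '4th Friday' doesn't fit.
September 2024 ends with Friday 2024-09-27.
Last Friday of October 2024: 2024-10-25.
November 2024 ends with Friday 2024-11-29.
December 2024 ends with Friday 2024-12-27.
Last Friday of January 2025: 2025-01-31.
Last Friday of February 2025: 2025-02-28.
March 2025 ends with Friday 2025-03-28.

2025-03-28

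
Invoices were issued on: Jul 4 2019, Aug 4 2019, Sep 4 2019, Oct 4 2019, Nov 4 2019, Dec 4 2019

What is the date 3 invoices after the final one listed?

Mar 4 2020

Each date is the 4th; the gaps (31, 31, 30, 31, 30) track the month lengths.
The rule is the 4th of each month.
January 2020: Jan 4 2020.
February 2020: Feb 4 2020.
March 2020: Mar 4 2020.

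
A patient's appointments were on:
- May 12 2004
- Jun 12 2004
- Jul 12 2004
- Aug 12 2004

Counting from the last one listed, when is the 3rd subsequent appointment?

Nov 12 2004

The day-of-month is always 12 (31, 30, 31 days between events).
So this recurs on the 12th of each month.
September 2004: Sep 12 2004.
Next: October 2004 → Oct 12 2004.
Next: November 2004 → Nov 12 2004.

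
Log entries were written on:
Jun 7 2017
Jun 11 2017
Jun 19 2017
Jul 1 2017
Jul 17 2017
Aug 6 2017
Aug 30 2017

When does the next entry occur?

Sep 27 2017

Gaps: 4, 8, 12, 16, 20, 24 days — each gap is 4 larger than the previous one.
Next gap: 28 days. Aug 30 2017 + 28 days = Sep 27 2017.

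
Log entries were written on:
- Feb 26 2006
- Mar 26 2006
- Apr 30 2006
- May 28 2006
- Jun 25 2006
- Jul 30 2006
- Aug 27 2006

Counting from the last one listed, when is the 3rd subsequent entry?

Nov 26 2006

All Sundays; the gaps (28, 35, 28, 28, 35, 28) vary with month length.
This is the last Sunday of each month.
September 2006 ends with Sunday Sep 24 2006.
Last Sunday of October 2006: Oct 29 2006.
Last Sunday of November 2006: Nov 26 2006.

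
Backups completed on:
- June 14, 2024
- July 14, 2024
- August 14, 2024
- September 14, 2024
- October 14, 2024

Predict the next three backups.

November 14, 2024; December 14, 2024; January 14, 2025

Gaps: 30, 31, 31, 30 days — not constant. Every event is on the 14th of the month.
Pattern: the 14th of each month.
Next: November 2024 → November 14, 2024.
December 2024: December 14, 2024.
January 2025: January 14, 2025.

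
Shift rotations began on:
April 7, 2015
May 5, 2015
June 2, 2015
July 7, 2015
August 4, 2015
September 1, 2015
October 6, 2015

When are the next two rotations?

These are Tuesdays at 28- or 35-day spacing (28, 28, 35, 28, 28, 35).
The pattern: 1st Tuesday of the month.
November 2015 — 1st Tuesday is November 3, 2015.
December 2015 — 1st Tuesday is December 1, 2015.

November 3, 2015; December 1, 2015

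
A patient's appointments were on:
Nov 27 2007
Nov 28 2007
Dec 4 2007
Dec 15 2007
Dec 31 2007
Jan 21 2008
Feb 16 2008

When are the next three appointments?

Mar 18 2008, Apr 23 2008, Jun 3 2008

Intervals are 1, 6, 11, 16, 21, 26 days — an arithmetic progression with common difference 5.
Next gap: 31 days. Feb 16 2008 + 31 days = Mar 18 2008.
Next gap: 36 days. Mar 18 2008 + 36 days = Apr 23 2008.
Next gap: 41 days. Apr 23 2008 + 41 days = Jun 3 2008.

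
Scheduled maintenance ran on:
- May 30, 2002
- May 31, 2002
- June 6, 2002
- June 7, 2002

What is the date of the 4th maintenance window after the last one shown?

June 21, 2002

Every event lands on a Thursday or Friday (gaps cycle 1, 6, 1).
So the schedule is: every Thursday and Friday.
Next Thursday: June 13, 2002.
Next Friday: June 14, 2002.
Next Thursday: June 20, 2002.
Next Friday: June 21, 2002.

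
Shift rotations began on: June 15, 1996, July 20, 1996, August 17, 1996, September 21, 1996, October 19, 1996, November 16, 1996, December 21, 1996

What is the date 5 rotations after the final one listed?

All dates are Saturdays, 35, 28, 35, 28, 28, 35 days apart.
Specifically, the 3rd Saturday of each month.
January 1997 — 3rd Saturday is January 18, 1997.
February 1997 — 3rd Saturday is February 15, 1997.
March 1997 — 3rd Saturday is March 15, 1997.
3rd Saturday of April 1997: April 19, 1997.
May 1997 — 3rd Saturday is May 17, 1997.

May 17, 1997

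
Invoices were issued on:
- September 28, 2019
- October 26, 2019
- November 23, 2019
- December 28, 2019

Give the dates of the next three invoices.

January 25, 2020; February 22, 2020; March 28, 2020

Gaps: 28, 28, 35 days — a mix of 28 and 35. Every date is a Saturday.
Each is the 4th Saturday of its month.
4th Saturday of January 2020: January 25, 2020.
4th Saturday of February 2020: February 22, 2020.
4th Saturday of March 2020: March 28, 2020.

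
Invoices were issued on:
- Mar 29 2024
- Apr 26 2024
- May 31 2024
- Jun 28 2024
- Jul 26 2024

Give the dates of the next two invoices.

Aug 30 2024, Sep 27 2024

All Fridays; the gaps (28, 35, 28, 28) vary with month length.
This is the last Friday of each month.
Last Friday of August 2024: Aug 30 2024.
Last Friday of September 2024: Sep 27 2024.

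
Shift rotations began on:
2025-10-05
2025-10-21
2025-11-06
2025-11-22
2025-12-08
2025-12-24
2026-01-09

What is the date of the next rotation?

2026-01-25

Every event comes 16 days after the last (16, 16, 16, 16, 16, 16).
2026-01-09 + 16 days = 2026-01-25.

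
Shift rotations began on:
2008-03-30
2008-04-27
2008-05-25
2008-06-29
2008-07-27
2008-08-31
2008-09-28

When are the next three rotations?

Every date is a Sunday; gaps 28, 28, 35, 28, 35, 28 days.
Each is the last Sunday of its month (at least one falls on the 29th or later, ruling out '4th Sunday').
Last Sunday of October 2008: 2008-10-26.
November 2008 ends with Sunday 2008-11-30.
December 2008 ends with Sunday 2008-12-28.

2008-10-26, 2008-11-30, 2008-12-28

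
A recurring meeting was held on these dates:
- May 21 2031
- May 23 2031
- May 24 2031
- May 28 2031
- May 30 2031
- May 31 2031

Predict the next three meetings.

Jun 4 2031, Jun 6 2031, Jun 7 2031

Every event lands on a Wednesday or Friday or Saturday (gaps cycle 2, 1, 4, 2, 1).
So the schedule is: every Wednesday, Friday and Saturday.
The following Wednesday is Jun 4 2031.
The following Friday is Jun 6 2031.
The following Saturday is Jun 7 2031.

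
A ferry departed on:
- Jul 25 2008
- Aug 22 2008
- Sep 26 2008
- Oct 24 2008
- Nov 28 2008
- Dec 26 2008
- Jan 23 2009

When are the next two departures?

These are Fridays at 28- or 35-day spacing (28, 35, 28, 35, 28, 28).
The pattern: 4th Friday of the month.
4th Friday of February 2009: Feb 27 2009.
March 2009 — 4th Friday is Mar 27 2009.

Feb 27 2009, Mar 27 2009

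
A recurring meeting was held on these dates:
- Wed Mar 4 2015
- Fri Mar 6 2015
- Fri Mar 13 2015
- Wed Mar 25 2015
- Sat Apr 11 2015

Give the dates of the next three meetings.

Gaps: 2, 7, 12, 17 days — each gap is 5 larger than the previous one.
Next gap: 22 days. Sat Apr 11 2015 + 22 days = Sun May 3 2015.
Next gap: 27 days. Sun May 3 2015 + 27 days = Sat May 30 2015.
Next gap: 32 days. Sat May 30 2015 + 32 days = Wed Jul 1 2015.

Sun May 3 2015, Sat May 30 2015, Wed Jul 1 2015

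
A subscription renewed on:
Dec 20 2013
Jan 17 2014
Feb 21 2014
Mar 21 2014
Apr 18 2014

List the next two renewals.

These are Fridays at 28- or 35-day spacing (28, 35, 28, 28).
The pattern: 3rd Friday of the month.
3rd Friday of May 2014: May 16 2014.
3rd Friday of June 2014: Jun 20 2014.

May 16 2014, Jun 20 2014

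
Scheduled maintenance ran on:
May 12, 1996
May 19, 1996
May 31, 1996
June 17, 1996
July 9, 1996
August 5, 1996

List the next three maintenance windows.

September 6, 1996; October 13, 1996; November 24, 1996

Intervals are 7, 12, 17, 22, 27 days — an arithmetic progression with common difference 5.
Next gap: 32 days. August 5, 1996 + 32 days = September 6, 1996.
Next gap: 37 days. September 6, 1996 + 37 days = October 13, 1996.
Next gap: 42 days. October 13, 1996 + 42 days = November 24, 1996.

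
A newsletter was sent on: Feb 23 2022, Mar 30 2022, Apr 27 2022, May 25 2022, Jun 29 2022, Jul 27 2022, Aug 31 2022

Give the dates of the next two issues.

All Wednesdays; the gaps (35, 28, 28, 35, 28, 35) vary with month length.
This is the last Wednesday of each month.
Last Wednesday of September 2022: Sep 28 2022.
Last Wednesday of October 2022: Oct 26 2022.

Sep 28 2022, Oct 26 2022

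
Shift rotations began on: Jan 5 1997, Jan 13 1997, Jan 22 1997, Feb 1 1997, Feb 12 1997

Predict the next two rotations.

Gaps: 8, 9, 10, 11 days — each gap is 1 larger than the previous one.
Next gap: 12 days. Feb 12 1997 + 12 days = Feb 24 1997.
Next gap: 13 days. Feb 24 1997 + 13 days = Mar 9 1997.

Feb 24 1997, Mar 9 1997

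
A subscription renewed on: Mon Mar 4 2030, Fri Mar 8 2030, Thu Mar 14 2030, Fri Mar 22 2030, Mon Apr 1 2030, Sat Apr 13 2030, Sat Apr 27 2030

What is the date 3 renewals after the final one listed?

The spacing grows by 2 each time: 4, 6, 8, 10, 12, 14 days.
Next gap: 16 days. Sat Apr 27 2030 + 16 days = Mon May 13 2030.
Next gap: 18 days. Mon May 13 2030 + 18 days = Fri May 31 2030.
Next gap: 20 days. Fri May 31 2030 + 20 days = Thu Jun 20 2030.

Thu Jun 20 2030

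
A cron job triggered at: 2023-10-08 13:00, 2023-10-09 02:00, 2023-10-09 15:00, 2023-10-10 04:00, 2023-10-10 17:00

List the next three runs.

The interval is a steady 13 hours (13, 13, 13, 13).
2023-10-10 17:00 + 13 h = 2023-10-11 06:00.
2023-10-11 06:00 + 13 h = 2023-10-11 19:00.
2023-10-11 19:00 + 13 h = 2023-10-12 08:00.

2023-10-11 06:00, 2023-10-11 19:00, 2023-10-12 08:00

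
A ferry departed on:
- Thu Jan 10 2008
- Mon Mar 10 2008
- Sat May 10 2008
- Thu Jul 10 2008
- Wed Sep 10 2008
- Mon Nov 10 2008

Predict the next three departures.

Sat Jan 10 2009, Tue Mar 10 2009, Sun May 10 2009

Gaps: 60, 61, 61, 62, 61 days — not constant. Every event is on the 10th of the month.
Pattern: the 10th of every 2 months.
January 2009: Sat Jan 10 2009.
March 2009: Tue Mar 10 2009.
May 2009: Sun May 10 2009.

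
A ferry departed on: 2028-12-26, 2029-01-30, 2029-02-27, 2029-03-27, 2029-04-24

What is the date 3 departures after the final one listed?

Every date is a Tuesday; gaps 35, 28, 28, 28 days.
Each is the last Tuesday of its month (at least one falls on the 29th or later, ruling out '4th Tuesday').
May 2029 ends with Tuesday 2029-05-29.
June 2029 ends with Tuesday 2029-06-26.
Last Tuesday of July 2029: 2029-07-31.

2029-07-31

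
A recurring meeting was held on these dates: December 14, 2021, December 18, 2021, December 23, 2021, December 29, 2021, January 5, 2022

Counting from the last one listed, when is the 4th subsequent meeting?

The spacing grows by 1 each time: 4, 5, 6, 7 days.
Next gap: 8 days. January 5, 2022 + 8 days = January 13, 2022.
Next gap: 9 days. January 13, 2022 + 9 days = January 22, 2022.
Next gap: 10 days. January 22, 2022 + 10 days = February 1, 2022.
Next gap: 11 days. February 1, 2022 + 11 days = February 12, 2022.

February 12, 2022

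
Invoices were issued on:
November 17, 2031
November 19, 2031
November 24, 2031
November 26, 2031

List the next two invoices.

December 1, 2031; December 3, 2031

Every event lands on a Monday or Wednesday (gaps cycle 2, 5, 2).
So the schedule is: every Monday and Wednesday.
Next Monday: December 1, 2031.
Next Wednesday: December 3, 2031.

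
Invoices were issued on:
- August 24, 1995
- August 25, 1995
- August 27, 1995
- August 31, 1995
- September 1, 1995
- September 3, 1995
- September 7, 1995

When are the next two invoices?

Every event lands on a Thursday or Friday or Sunday (gaps cycle 1, 2, 4, 1, 2, 4).
So the schedule is: every Thursday, Friday and Sunday.
The following Friday is September 8, 1995.
The following Sunday is September 10, 1995.

September 8, 1995; September 10, 1995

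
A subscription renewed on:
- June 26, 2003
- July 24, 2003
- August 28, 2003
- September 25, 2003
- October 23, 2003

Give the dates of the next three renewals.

All dates are Thursdays, 28, 35, 28, 28 days apart.
Specifically, the 4th Thursday of each month.
November 2003 — 4th Thursday is November 27, 2003.
4th Thursday of December 2003: December 25, 2003.
January 2004 — 4th Thursday is January 22, 2004.

November 27, 2003; December 25, 2003; January 22, 2004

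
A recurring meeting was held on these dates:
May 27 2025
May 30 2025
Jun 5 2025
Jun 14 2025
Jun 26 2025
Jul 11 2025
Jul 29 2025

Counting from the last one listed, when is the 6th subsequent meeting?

Gaps: 3, 6, 9, 12, 15, 18 days — each gap is 3 larger than the previous one.
Next gap: 21 days. Jul 29 2025 + 21 days = Aug 19 2025.
Next gap: 24 days. Aug 19 2025 + 24 days = Sep 12 2025.
Next gap: 27 days. Sep 12 2025 + 27 days = Oct 9 2025.
Next gap: 30 days. Oct 9 2025 + 30 days = Nov 8 2025.
Next gap: 33 days. Nov 8 2025 + 33 days = Dec 11 2025.
Next gap: 36 days. Dec 11 2025 + 36 days = Jan 16 2026.

Jan 16 2026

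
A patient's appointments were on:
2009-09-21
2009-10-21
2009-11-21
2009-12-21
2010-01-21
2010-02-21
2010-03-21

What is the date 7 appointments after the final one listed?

2010-10-21

Each date is the 21st; the gaps (30, 31, 30, 31, 31, 28) track the month lengths.
The rule is the 21st of each month.
Next: April 2010 → 2010-04-21.
Next: May 2010 → 2010-05-21.
June 2010: 2010-06-21.
July 2010: 2010-07-21.
August 2010: 2010-08-21.
Next: September 2010 → 2010-09-21.
October 2010: 2010-10-21.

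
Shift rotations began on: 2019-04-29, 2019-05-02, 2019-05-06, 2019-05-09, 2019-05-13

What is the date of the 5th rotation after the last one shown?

2019-05-30

The gap pattern 3, 4, 3, 4 repeats every 2 events.
These are the Mondays and Thursdays of each week.
The following Thursday is 2019-05-16.
The following Monday is 2019-05-20.
Next Thursday: 2019-05-23.
The following Monday is 2019-05-27.
The following Thursday is 2019-05-30.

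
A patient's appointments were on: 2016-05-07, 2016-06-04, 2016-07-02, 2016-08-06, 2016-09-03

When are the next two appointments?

All dates are Saturdays, 28, 28, 35, 28 days apart.
Specifically, the 1st Saturday of each month.
October 2016 — 1st Saturday is 2016-10-01.
November 2016 — 1st Saturday is 2016-11-05.

2016-10-01, 2016-11-05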